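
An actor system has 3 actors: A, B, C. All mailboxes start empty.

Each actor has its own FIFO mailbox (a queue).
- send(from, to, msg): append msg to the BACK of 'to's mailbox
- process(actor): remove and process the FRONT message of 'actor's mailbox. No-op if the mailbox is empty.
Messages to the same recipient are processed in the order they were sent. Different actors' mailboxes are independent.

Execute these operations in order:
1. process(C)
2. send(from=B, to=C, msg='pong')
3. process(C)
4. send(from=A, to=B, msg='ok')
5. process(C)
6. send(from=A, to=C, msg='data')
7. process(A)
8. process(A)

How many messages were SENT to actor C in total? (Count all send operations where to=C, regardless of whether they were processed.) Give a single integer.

After 1 (process(C)): A:[] B:[] C:[]
After 2 (send(from=B, to=C, msg='pong')): A:[] B:[] C:[pong]
After 3 (process(C)): A:[] B:[] C:[]
After 4 (send(from=A, to=B, msg='ok')): A:[] B:[ok] C:[]
After 5 (process(C)): A:[] B:[ok] C:[]
After 6 (send(from=A, to=C, msg='data')): A:[] B:[ok] C:[data]
After 7 (process(A)): A:[] B:[ok] C:[data]
After 8 (process(A)): A:[] B:[ok] C:[data]

Answer: 2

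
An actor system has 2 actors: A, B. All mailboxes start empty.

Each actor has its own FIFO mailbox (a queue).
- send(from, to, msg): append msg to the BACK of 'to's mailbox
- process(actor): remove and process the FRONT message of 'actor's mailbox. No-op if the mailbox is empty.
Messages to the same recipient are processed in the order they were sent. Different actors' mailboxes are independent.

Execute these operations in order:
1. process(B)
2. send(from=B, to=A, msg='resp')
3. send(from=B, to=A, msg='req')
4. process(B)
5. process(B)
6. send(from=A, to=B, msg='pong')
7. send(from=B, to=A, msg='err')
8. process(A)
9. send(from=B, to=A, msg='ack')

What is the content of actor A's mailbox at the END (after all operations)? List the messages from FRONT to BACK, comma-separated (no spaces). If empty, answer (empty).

Answer: req,err,ack

Derivation:
After 1 (process(B)): A:[] B:[]
After 2 (send(from=B, to=A, msg='resp')): A:[resp] B:[]
After 3 (send(from=B, to=A, msg='req')): A:[resp,req] B:[]
After 4 (process(B)): A:[resp,req] B:[]
After 5 (process(B)): A:[resp,req] B:[]
After 6 (send(from=A, to=B, msg='pong')): A:[resp,req] B:[pong]
After 7 (send(from=B, to=A, msg='err')): A:[resp,req,err] B:[pong]
After 8 (process(A)): A:[req,err] B:[pong]
After 9 (send(from=B, to=A, msg='ack')): A:[req,err,ack] B:[pong]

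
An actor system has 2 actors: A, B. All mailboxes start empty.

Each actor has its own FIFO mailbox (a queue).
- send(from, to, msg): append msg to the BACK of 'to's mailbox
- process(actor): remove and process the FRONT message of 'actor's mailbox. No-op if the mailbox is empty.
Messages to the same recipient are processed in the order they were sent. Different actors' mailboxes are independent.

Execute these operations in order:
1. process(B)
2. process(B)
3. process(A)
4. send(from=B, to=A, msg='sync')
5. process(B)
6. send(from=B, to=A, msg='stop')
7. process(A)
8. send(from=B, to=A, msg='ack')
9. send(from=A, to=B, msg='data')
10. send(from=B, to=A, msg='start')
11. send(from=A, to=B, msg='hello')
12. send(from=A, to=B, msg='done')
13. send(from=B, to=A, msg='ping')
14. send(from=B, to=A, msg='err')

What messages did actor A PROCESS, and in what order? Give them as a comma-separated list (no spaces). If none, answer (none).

After 1 (process(B)): A:[] B:[]
After 2 (process(B)): A:[] B:[]
After 3 (process(A)): A:[] B:[]
After 4 (send(from=B, to=A, msg='sync')): A:[sync] B:[]
After 5 (process(B)): A:[sync] B:[]
After 6 (send(from=B, to=A, msg='stop')): A:[sync,stop] B:[]
After 7 (process(A)): A:[stop] B:[]
After 8 (send(from=B, to=A, msg='ack')): A:[stop,ack] B:[]
After 9 (send(from=A, to=B, msg='data')): A:[stop,ack] B:[data]
After 10 (send(from=B, to=A, msg='start')): A:[stop,ack,start] B:[data]
After 11 (send(from=A, to=B, msg='hello')): A:[stop,ack,start] B:[data,hello]
After 12 (send(from=A, to=B, msg='done')): A:[stop,ack,start] B:[data,hello,done]
After 13 (send(from=B, to=A, msg='ping')): A:[stop,ack,start,ping] B:[data,hello,done]
After 14 (send(from=B, to=A, msg='err')): A:[stop,ack,start,ping,err] B:[data,hello,done]

Answer: sync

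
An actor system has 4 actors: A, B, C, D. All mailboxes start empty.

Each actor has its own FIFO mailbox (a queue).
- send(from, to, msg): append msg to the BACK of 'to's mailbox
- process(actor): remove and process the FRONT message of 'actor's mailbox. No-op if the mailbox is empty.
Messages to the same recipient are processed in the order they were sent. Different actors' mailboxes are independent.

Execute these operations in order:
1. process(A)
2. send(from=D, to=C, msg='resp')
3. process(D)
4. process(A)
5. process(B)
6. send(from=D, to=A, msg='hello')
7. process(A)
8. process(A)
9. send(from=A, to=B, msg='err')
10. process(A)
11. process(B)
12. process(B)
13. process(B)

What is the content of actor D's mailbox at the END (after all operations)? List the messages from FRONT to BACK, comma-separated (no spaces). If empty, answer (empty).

After 1 (process(A)): A:[] B:[] C:[] D:[]
After 2 (send(from=D, to=C, msg='resp')): A:[] B:[] C:[resp] D:[]
After 3 (process(D)): A:[] B:[] C:[resp] D:[]
After 4 (process(A)): A:[] B:[] C:[resp] D:[]
After 5 (process(B)): A:[] B:[] C:[resp] D:[]
After 6 (send(from=D, to=A, msg='hello')): A:[hello] B:[] C:[resp] D:[]
After 7 (process(A)): A:[] B:[] C:[resp] D:[]
After 8 (process(A)): A:[] B:[] C:[resp] D:[]
After 9 (send(from=A, to=B, msg='err')): A:[] B:[err] C:[resp] D:[]
After 10 (process(A)): A:[] B:[err] C:[resp] D:[]
After 11 (process(B)): A:[] B:[] C:[resp] D:[]
After 12 (process(B)): A:[] B:[] C:[resp] D:[]
After 13 (process(B)): A:[] B:[] C:[resp] D:[]

Answer: (empty)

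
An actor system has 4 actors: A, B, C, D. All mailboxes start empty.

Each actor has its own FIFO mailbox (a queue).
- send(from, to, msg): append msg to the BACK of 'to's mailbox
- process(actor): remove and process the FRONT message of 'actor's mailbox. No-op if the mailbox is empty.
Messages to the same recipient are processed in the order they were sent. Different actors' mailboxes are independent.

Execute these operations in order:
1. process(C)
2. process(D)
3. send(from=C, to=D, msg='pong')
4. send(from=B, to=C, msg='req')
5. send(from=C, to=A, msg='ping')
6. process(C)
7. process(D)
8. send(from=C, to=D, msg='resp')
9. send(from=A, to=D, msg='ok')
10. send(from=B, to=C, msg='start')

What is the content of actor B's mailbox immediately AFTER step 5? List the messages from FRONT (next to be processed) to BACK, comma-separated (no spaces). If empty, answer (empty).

After 1 (process(C)): A:[] B:[] C:[] D:[]
After 2 (process(D)): A:[] B:[] C:[] D:[]
After 3 (send(from=C, to=D, msg='pong')): A:[] B:[] C:[] D:[pong]
After 4 (send(from=B, to=C, msg='req')): A:[] B:[] C:[req] D:[pong]
After 5 (send(from=C, to=A, msg='ping')): A:[ping] B:[] C:[req] D:[pong]

(empty)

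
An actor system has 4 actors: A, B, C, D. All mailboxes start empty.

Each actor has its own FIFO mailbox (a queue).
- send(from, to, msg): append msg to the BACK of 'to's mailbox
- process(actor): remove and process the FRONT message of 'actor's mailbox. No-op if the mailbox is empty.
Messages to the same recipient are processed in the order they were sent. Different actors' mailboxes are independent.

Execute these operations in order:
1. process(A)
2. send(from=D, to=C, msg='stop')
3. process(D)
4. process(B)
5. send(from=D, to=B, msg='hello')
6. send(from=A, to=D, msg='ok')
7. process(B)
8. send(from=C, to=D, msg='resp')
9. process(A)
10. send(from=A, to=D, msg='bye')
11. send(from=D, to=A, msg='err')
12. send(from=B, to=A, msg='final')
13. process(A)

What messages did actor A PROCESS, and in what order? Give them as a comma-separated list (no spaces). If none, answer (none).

After 1 (process(A)): A:[] B:[] C:[] D:[]
After 2 (send(from=D, to=C, msg='stop')): A:[] B:[] C:[stop] D:[]
After 3 (process(D)): A:[] B:[] C:[stop] D:[]
After 4 (process(B)): A:[] B:[] C:[stop] D:[]
After 5 (send(from=D, to=B, msg='hello')): A:[] B:[hello] C:[stop] D:[]
After 6 (send(from=A, to=D, msg='ok')): A:[] B:[hello] C:[stop] D:[ok]
After 7 (process(B)): A:[] B:[] C:[stop] D:[ok]
After 8 (send(from=C, to=D, msg='resp')): A:[] B:[] C:[stop] D:[ok,resp]
After 9 (process(A)): A:[] B:[] C:[stop] D:[ok,resp]
After 10 (send(from=A, to=D, msg='bye')): A:[] B:[] C:[stop] D:[ok,resp,bye]
After 11 (send(from=D, to=A, msg='err')): A:[err] B:[] C:[stop] D:[ok,resp,bye]
After 12 (send(from=B, to=A, msg='final')): A:[err,final] B:[] C:[stop] D:[ok,resp,bye]
After 13 (process(A)): A:[final] B:[] C:[stop] D:[ok,resp,bye]

Answer: err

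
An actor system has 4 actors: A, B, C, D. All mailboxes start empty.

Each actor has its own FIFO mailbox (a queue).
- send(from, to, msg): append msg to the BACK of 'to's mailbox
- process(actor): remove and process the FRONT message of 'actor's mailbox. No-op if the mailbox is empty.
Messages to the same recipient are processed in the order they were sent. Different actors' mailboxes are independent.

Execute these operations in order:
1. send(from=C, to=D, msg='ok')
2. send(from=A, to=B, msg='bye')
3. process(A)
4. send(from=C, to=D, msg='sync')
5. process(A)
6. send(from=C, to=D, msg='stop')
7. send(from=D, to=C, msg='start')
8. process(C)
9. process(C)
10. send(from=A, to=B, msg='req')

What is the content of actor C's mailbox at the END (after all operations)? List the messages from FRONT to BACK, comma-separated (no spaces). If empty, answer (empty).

After 1 (send(from=C, to=D, msg='ok')): A:[] B:[] C:[] D:[ok]
After 2 (send(from=A, to=B, msg='bye')): A:[] B:[bye] C:[] D:[ok]
After 3 (process(A)): A:[] B:[bye] C:[] D:[ok]
After 4 (send(from=C, to=D, msg='sync')): A:[] B:[bye] C:[] D:[ok,sync]
After 5 (process(A)): A:[] B:[bye] C:[] D:[ok,sync]
After 6 (send(from=C, to=D, msg='stop')): A:[] B:[bye] C:[] D:[ok,sync,stop]
After 7 (send(from=D, to=C, msg='start')): A:[] B:[bye] C:[start] D:[ok,sync,stop]
After 8 (process(C)): A:[] B:[bye] C:[] D:[ok,sync,stop]
After 9 (process(C)): A:[] B:[bye] C:[] D:[ok,sync,stop]
After 10 (send(from=A, to=B, msg='req')): A:[] B:[bye,req] C:[] D:[ok,sync,stop]

Answer: (empty)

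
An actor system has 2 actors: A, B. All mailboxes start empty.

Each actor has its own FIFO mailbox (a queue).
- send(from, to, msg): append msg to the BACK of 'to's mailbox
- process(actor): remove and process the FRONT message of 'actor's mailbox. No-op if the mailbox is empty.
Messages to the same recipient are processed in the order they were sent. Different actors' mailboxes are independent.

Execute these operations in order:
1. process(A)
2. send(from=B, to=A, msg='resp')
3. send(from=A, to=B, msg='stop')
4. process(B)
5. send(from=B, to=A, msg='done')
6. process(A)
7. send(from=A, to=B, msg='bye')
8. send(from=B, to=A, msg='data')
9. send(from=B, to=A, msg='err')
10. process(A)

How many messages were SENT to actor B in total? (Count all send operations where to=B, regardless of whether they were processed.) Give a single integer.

Answer: 2

Derivation:
After 1 (process(A)): A:[] B:[]
After 2 (send(from=B, to=A, msg='resp')): A:[resp] B:[]
After 3 (send(from=A, to=B, msg='stop')): A:[resp] B:[stop]
After 4 (process(B)): A:[resp] B:[]
After 5 (send(from=B, to=A, msg='done')): A:[resp,done] B:[]
After 6 (process(A)): A:[done] B:[]
After 7 (send(from=A, to=B, msg='bye')): A:[done] B:[bye]
After 8 (send(from=B, to=A, msg='data')): A:[done,data] B:[bye]
After 9 (send(from=B, to=A, msg='err')): A:[done,data,err] B:[bye]
After 10 (process(A)): A:[data,err] B:[bye]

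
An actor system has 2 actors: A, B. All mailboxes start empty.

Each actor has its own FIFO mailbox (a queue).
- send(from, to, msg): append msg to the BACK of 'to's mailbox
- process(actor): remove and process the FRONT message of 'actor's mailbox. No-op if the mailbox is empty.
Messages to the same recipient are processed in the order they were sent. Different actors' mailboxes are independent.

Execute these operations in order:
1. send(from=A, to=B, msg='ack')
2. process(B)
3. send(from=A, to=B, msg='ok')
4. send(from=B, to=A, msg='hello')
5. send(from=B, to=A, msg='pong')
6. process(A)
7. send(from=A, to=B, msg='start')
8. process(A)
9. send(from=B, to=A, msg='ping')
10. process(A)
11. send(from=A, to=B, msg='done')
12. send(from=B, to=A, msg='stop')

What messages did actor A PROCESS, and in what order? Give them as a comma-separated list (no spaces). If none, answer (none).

After 1 (send(from=A, to=B, msg='ack')): A:[] B:[ack]
After 2 (process(B)): A:[] B:[]
After 3 (send(from=A, to=B, msg='ok')): A:[] B:[ok]
After 4 (send(from=B, to=A, msg='hello')): A:[hello] B:[ok]
After 5 (send(from=B, to=A, msg='pong')): A:[hello,pong] B:[ok]
After 6 (process(A)): A:[pong] B:[ok]
After 7 (send(from=A, to=B, msg='start')): A:[pong] B:[ok,start]
After 8 (process(A)): A:[] B:[ok,start]
After 9 (send(from=B, to=A, msg='ping')): A:[ping] B:[ok,start]
After 10 (process(A)): A:[] B:[ok,start]
After 11 (send(from=A, to=B, msg='done')): A:[] B:[ok,start,done]
After 12 (send(from=B, to=A, msg='stop')): A:[stop] B:[ok,start,done]

Answer: hello,pong,ping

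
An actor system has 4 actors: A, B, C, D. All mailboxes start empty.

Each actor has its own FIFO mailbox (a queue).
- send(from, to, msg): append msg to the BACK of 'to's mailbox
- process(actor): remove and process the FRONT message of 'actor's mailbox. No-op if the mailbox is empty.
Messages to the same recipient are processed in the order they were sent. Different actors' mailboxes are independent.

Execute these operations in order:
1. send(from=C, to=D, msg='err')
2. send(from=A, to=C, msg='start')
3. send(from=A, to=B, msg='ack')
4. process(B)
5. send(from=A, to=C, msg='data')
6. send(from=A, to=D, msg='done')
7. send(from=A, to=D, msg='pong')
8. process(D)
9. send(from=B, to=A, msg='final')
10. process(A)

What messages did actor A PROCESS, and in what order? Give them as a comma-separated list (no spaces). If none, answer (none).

Answer: final

Derivation:
After 1 (send(from=C, to=D, msg='err')): A:[] B:[] C:[] D:[err]
After 2 (send(from=A, to=C, msg='start')): A:[] B:[] C:[start] D:[err]
After 3 (send(from=A, to=B, msg='ack')): A:[] B:[ack] C:[start] D:[err]
After 4 (process(B)): A:[] B:[] C:[start] D:[err]
After 5 (send(from=A, to=C, msg='data')): A:[] B:[] C:[start,data] D:[err]
After 6 (send(from=A, to=D, msg='done')): A:[] B:[] C:[start,data] D:[err,done]
After 7 (send(from=A, to=D, msg='pong')): A:[] B:[] C:[start,data] D:[err,done,pong]
After 8 (process(D)): A:[] B:[] C:[start,data] D:[done,pong]
After 9 (send(from=B, to=A, msg='final')): A:[final] B:[] C:[start,data] D:[done,pong]
After 10 (process(A)): A:[] B:[] C:[start,data] D:[done,pong]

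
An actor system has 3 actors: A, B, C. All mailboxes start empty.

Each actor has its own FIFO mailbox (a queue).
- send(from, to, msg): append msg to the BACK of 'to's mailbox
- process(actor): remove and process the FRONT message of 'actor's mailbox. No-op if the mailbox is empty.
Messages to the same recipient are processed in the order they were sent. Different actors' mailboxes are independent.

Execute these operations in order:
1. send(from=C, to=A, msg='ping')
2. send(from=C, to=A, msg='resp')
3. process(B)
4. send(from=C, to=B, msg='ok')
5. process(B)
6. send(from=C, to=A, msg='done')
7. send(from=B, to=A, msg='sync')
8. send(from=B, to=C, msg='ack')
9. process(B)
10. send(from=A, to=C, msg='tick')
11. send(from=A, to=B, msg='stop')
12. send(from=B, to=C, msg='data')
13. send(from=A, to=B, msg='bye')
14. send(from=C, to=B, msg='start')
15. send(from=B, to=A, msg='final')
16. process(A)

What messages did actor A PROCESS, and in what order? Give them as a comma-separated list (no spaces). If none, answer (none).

Answer: ping

Derivation:
After 1 (send(from=C, to=A, msg='ping')): A:[ping] B:[] C:[]
After 2 (send(from=C, to=A, msg='resp')): A:[ping,resp] B:[] C:[]
After 3 (process(B)): A:[ping,resp] B:[] C:[]
After 4 (send(from=C, to=B, msg='ok')): A:[ping,resp] B:[ok] C:[]
After 5 (process(B)): A:[ping,resp] B:[] C:[]
After 6 (send(from=C, to=A, msg='done')): A:[ping,resp,done] B:[] C:[]
After 7 (send(from=B, to=A, msg='sync')): A:[ping,resp,done,sync] B:[] C:[]
After 8 (send(from=B, to=C, msg='ack')): A:[ping,resp,done,sync] B:[] C:[ack]
After 9 (process(B)): A:[ping,resp,done,sync] B:[] C:[ack]
After 10 (send(from=A, to=C, msg='tick')): A:[ping,resp,done,sync] B:[] C:[ack,tick]
After 11 (send(from=A, to=B, msg='stop')): A:[ping,resp,done,sync] B:[stop] C:[ack,tick]
After 12 (send(from=B, to=C, msg='data')): A:[ping,resp,done,sync] B:[stop] C:[ack,tick,data]
After 13 (send(from=A, to=B, msg='bye')): A:[ping,resp,done,sync] B:[stop,bye] C:[ack,tick,data]
After 14 (send(from=C, to=B, msg='start')): A:[ping,resp,done,sync] B:[stop,bye,start] C:[ack,tick,data]
After 15 (send(from=B, to=A, msg='final')): A:[ping,resp,done,sync,final] B:[stop,bye,start] C:[ack,tick,data]
After 16 (process(A)): A:[resp,done,sync,final] B:[stop,bye,start] C:[ack,tick,data]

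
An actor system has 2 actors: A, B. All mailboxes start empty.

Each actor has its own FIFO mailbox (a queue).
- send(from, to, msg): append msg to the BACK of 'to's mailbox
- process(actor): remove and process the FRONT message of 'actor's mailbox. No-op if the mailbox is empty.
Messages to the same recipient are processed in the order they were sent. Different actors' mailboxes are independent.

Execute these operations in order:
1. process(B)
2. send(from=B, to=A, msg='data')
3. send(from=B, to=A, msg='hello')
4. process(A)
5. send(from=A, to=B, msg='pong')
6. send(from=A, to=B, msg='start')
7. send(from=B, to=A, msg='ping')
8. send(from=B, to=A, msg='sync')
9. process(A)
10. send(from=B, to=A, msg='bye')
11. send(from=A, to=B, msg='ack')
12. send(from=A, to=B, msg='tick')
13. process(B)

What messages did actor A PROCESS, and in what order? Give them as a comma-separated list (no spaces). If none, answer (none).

Answer: data,hello

Derivation:
After 1 (process(B)): A:[] B:[]
After 2 (send(from=B, to=A, msg='data')): A:[data] B:[]
After 3 (send(from=B, to=A, msg='hello')): A:[data,hello] B:[]
After 4 (process(A)): A:[hello] B:[]
After 5 (send(from=A, to=B, msg='pong')): A:[hello] B:[pong]
After 6 (send(from=A, to=B, msg='start')): A:[hello] B:[pong,start]
After 7 (send(from=B, to=A, msg='ping')): A:[hello,ping] B:[pong,start]
After 8 (send(from=B, to=A, msg='sync')): A:[hello,ping,sync] B:[pong,start]
After 9 (process(A)): A:[ping,sync] B:[pong,start]
After 10 (send(from=B, to=A, msg='bye')): A:[ping,sync,bye] B:[pong,start]
After 11 (send(from=A, to=B, msg='ack')): A:[ping,sync,bye] B:[pong,start,ack]
After 12 (send(from=A, to=B, msg='tick')): A:[ping,sync,bye] B:[pong,start,ack,tick]
After 13 (process(B)): A:[ping,sync,bye] B:[start,ack,tick]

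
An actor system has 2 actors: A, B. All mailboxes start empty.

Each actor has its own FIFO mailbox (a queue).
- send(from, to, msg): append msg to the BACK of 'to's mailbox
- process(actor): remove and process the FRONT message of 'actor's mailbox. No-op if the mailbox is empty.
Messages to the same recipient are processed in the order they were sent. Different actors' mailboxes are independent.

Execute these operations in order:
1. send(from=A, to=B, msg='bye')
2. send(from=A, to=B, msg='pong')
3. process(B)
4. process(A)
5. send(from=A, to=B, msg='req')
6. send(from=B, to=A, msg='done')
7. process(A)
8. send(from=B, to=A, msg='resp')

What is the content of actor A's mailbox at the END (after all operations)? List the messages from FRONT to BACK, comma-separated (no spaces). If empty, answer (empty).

Answer: resp

Derivation:
After 1 (send(from=A, to=B, msg='bye')): A:[] B:[bye]
After 2 (send(from=A, to=B, msg='pong')): A:[] B:[bye,pong]
After 3 (process(B)): A:[] B:[pong]
After 4 (process(A)): A:[] B:[pong]
After 5 (send(from=A, to=B, msg='req')): A:[] B:[pong,req]
After 6 (send(from=B, to=A, msg='done')): A:[done] B:[pong,req]
After 7 (process(A)): A:[] B:[pong,req]
After 8 (send(from=B, to=A, msg='resp')): A:[resp] B:[pong,req]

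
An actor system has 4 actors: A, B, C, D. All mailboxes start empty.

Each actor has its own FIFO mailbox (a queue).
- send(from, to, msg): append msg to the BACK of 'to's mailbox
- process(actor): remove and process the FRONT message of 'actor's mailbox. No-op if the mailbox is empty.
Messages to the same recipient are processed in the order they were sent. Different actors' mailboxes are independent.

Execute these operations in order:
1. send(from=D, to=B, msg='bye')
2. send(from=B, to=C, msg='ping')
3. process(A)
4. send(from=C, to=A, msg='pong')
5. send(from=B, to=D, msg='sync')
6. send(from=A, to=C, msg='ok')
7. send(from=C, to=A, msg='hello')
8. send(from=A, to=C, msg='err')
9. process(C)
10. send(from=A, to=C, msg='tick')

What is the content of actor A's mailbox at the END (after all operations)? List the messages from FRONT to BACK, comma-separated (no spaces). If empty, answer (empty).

After 1 (send(from=D, to=B, msg='bye')): A:[] B:[bye] C:[] D:[]
After 2 (send(from=B, to=C, msg='ping')): A:[] B:[bye] C:[ping] D:[]
After 3 (process(A)): A:[] B:[bye] C:[ping] D:[]
After 4 (send(from=C, to=A, msg='pong')): A:[pong] B:[bye] C:[ping] D:[]
After 5 (send(from=B, to=D, msg='sync')): A:[pong] B:[bye] C:[ping] D:[sync]
After 6 (send(from=A, to=C, msg='ok')): A:[pong] B:[bye] C:[ping,ok] D:[sync]
After 7 (send(from=C, to=A, msg='hello')): A:[pong,hello] B:[bye] C:[ping,ok] D:[sync]
After 8 (send(from=A, to=C, msg='err')): A:[pong,hello] B:[bye] C:[ping,ok,err] D:[sync]
After 9 (process(C)): A:[pong,hello] B:[bye] C:[ok,err] D:[sync]
After 10 (send(from=A, to=C, msg='tick')): A:[pong,hello] B:[bye] C:[ok,err,tick] D:[sync]

Answer: pong,hello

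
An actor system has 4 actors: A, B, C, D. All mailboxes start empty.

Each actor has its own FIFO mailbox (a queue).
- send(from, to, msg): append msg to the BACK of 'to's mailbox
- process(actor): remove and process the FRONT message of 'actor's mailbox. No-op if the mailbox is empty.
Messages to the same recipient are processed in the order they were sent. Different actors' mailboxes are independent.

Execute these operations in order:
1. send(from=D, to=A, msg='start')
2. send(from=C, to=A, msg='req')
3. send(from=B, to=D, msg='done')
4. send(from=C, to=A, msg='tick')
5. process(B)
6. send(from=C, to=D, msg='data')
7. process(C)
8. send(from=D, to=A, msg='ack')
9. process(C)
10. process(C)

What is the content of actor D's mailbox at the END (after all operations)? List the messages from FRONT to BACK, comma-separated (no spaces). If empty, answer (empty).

After 1 (send(from=D, to=A, msg='start')): A:[start] B:[] C:[] D:[]
After 2 (send(from=C, to=A, msg='req')): A:[start,req] B:[] C:[] D:[]
After 3 (send(from=B, to=D, msg='done')): A:[start,req] B:[] C:[] D:[done]
After 4 (send(from=C, to=A, msg='tick')): A:[start,req,tick] B:[] C:[] D:[done]
After 5 (process(B)): A:[start,req,tick] B:[] C:[] D:[done]
After 6 (send(from=C, to=D, msg='data')): A:[start,req,tick] B:[] C:[] D:[done,data]
After 7 (process(C)): A:[start,req,tick] B:[] C:[] D:[done,data]
After 8 (send(from=D, to=A, msg='ack')): A:[start,req,tick,ack] B:[] C:[] D:[done,data]
After 9 (process(C)): A:[start,req,tick,ack] B:[] C:[] D:[done,data]
After 10 (process(C)): A:[start,req,tick,ack] B:[] C:[] D:[done,data]

Answer: done,data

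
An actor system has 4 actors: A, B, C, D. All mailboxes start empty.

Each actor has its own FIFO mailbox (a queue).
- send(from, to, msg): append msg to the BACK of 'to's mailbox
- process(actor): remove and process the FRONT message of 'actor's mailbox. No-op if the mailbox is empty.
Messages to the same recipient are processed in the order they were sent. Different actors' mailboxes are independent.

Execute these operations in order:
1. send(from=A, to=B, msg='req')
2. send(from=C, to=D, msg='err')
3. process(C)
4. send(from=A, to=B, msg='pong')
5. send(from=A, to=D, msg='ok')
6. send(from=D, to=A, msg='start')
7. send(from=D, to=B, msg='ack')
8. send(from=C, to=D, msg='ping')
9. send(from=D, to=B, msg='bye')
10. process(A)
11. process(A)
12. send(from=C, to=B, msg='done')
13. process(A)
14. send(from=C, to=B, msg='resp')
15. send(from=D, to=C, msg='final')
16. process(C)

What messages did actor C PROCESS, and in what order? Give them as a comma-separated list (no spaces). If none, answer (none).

After 1 (send(from=A, to=B, msg='req')): A:[] B:[req] C:[] D:[]
After 2 (send(from=C, to=D, msg='err')): A:[] B:[req] C:[] D:[err]
After 3 (process(C)): A:[] B:[req] C:[] D:[err]
After 4 (send(from=A, to=B, msg='pong')): A:[] B:[req,pong] C:[] D:[err]
After 5 (send(from=A, to=D, msg='ok')): A:[] B:[req,pong] C:[] D:[err,ok]
After 6 (send(from=D, to=A, msg='start')): A:[start] B:[req,pong] C:[] D:[err,ok]
After 7 (send(from=D, to=B, msg='ack')): A:[start] B:[req,pong,ack] C:[] D:[err,ok]
After 8 (send(from=C, to=D, msg='ping')): A:[start] B:[req,pong,ack] C:[] D:[err,ok,ping]
After 9 (send(from=D, to=B, msg='bye')): A:[start] B:[req,pong,ack,bye] C:[] D:[err,ok,ping]
After 10 (process(A)): A:[] B:[req,pong,ack,bye] C:[] D:[err,ok,ping]
After 11 (process(A)): A:[] B:[req,pong,ack,bye] C:[] D:[err,ok,ping]
After 12 (send(from=C, to=B, msg='done')): A:[] B:[req,pong,ack,bye,done] C:[] D:[err,ok,ping]
After 13 (process(A)): A:[] B:[req,pong,ack,bye,done] C:[] D:[err,ok,ping]
After 14 (send(from=C, to=B, msg='resp')): A:[] B:[req,pong,ack,bye,done,resp] C:[] D:[err,ok,ping]
After 15 (send(from=D, to=C, msg='final')): A:[] B:[req,pong,ack,bye,done,resp] C:[final] D:[err,ok,ping]
After 16 (process(C)): A:[] B:[req,pong,ack,bye,done,resp] C:[] D:[err,ok,ping]

Answer: final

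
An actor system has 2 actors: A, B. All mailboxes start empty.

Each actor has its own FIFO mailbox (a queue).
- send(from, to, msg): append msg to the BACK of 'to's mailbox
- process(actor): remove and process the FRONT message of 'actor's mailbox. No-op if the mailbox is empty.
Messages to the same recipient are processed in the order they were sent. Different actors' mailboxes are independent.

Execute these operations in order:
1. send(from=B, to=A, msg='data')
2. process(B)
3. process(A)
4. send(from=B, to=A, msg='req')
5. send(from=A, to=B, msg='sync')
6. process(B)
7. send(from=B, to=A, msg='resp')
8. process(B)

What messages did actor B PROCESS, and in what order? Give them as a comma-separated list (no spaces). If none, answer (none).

After 1 (send(from=B, to=A, msg='data')): A:[data] B:[]
After 2 (process(B)): A:[data] B:[]
After 3 (process(A)): A:[] B:[]
After 4 (send(from=B, to=A, msg='req')): A:[req] B:[]
After 5 (send(from=A, to=B, msg='sync')): A:[req] B:[sync]
After 6 (process(B)): A:[req] B:[]
After 7 (send(from=B, to=A, msg='resp')): A:[req,resp] B:[]
After 8 (process(B)): A:[req,resp] B:[]

Answer: sync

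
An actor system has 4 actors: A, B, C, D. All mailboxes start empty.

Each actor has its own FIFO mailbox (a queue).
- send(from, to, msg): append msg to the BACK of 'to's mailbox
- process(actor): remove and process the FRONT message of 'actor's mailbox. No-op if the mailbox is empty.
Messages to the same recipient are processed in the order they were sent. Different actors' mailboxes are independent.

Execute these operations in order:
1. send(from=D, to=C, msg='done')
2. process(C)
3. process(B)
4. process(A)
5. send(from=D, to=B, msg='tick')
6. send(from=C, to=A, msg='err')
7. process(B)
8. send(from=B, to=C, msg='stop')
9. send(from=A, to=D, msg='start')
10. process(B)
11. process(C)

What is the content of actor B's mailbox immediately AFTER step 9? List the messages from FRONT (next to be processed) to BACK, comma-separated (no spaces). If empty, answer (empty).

After 1 (send(from=D, to=C, msg='done')): A:[] B:[] C:[done] D:[]
After 2 (process(C)): A:[] B:[] C:[] D:[]
After 3 (process(B)): A:[] B:[] C:[] D:[]
After 4 (process(A)): A:[] B:[] C:[] D:[]
After 5 (send(from=D, to=B, msg='tick')): A:[] B:[tick] C:[] D:[]
After 6 (send(from=C, to=A, msg='err')): A:[err] B:[tick] C:[] D:[]
After 7 (process(B)): A:[err] B:[] C:[] D:[]
After 8 (send(from=B, to=C, msg='stop')): A:[err] B:[] C:[stop] D:[]
After 9 (send(from=A, to=D, msg='start')): A:[err] B:[] C:[stop] D:[start]

(empty)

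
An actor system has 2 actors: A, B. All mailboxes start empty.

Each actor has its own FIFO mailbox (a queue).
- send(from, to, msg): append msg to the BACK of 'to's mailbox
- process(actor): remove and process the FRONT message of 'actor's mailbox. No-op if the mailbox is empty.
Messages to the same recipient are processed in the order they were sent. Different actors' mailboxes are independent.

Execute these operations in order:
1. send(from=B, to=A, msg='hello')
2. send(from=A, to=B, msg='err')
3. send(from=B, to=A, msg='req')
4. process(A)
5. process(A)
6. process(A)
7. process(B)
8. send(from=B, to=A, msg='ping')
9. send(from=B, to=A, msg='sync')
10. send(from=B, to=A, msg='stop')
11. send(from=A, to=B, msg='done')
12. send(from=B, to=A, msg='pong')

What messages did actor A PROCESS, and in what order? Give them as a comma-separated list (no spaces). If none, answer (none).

Answer: hello,req

Derivation:
After 1 (send(from=B, to=A, msg='hello')): A:[hello] B:[]
After 2 (send(from=A, to=B, msg='err')): A:[hello] B:[err]
After 3 (send(from=B, to=A, msg='req')): A:[hello,req] B:[err]
After 4 (process(A)): A:[req] B:[err]
After 5 (process(A)): A:[] B:[err]
After 6 (process(A)): A:[] B:[err]
After 7 (process(B)): A:[] B:[]
After 8 (send(from=B, to=A, msg='ping')): A:[ping] B:[]
After 9 (send(from=B, to=A, msg='sync')): A:[ping,sync] B:[]
After 10 (send(from=B, to=A, msg='stop')): A:[ping,sync,stop] B:[]
After 11 (send(from=A, to=B, msg='done')): A:[ping,sync,stop] B:[done]
After 12 (send(from=B, to=A, msg='pong')): A:[ping,sync,stop,pong] B:[done]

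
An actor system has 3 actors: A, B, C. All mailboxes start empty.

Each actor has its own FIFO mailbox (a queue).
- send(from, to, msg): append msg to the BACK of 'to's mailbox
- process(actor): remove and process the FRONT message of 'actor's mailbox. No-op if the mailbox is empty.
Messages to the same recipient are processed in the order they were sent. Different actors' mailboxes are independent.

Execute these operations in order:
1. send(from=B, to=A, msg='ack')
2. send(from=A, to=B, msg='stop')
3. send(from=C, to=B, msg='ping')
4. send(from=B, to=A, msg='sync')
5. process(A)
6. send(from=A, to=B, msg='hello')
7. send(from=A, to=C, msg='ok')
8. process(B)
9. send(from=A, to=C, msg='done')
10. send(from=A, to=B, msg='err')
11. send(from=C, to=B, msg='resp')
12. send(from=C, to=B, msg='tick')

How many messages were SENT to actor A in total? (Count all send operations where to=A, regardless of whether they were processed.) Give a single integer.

After 1 (send(from=B, to=A, msg='ack')): A:[ack] B:[] C:[]
After 2 (send(from=A, to=B, msg='stop')): A:[ack] B:[stop] C:[]
After 3 (send(from=C, to=B, msg='ping')): A:[ack] B:[stop,ping] C:[]
After 4 (send(from=B, to=A, msg='sync')): A:[ack,sync] B:[stop,ping] C:[]
After 5 (process(A)): A:[sync] B:[stop,ping] C:[]
After 6 (send(from=A, to=B, msg='hello')): A:[sync] B:[stop,ping,hello] C:[]
After 7 (send(from=A, to=C, msg='ok')): A:[sync] B:[stop,ping,hello] C:[ok]
After 8 (process(B)): A:[sync] B:[ping,hello] C:[ok]
After 9 (send(from=A, to=C, msg='done')): A:[sync] B:[ping,hello] C:[ok,done]
After 10 (send(from=A, to=B, msg='err')): A:[sync] B:[ping,hello,err] C:[ok,done]
After 11 (send(from=C, to=B, msg='resp')): A:[sync] B:[ping,hello,err,resp] C:[ok,done]
After 12 (send(from=C, to=B, msg='tick')): A:[sync] B:[ping,hello,err,resp,tick] C:[ok,done]

Answer: 2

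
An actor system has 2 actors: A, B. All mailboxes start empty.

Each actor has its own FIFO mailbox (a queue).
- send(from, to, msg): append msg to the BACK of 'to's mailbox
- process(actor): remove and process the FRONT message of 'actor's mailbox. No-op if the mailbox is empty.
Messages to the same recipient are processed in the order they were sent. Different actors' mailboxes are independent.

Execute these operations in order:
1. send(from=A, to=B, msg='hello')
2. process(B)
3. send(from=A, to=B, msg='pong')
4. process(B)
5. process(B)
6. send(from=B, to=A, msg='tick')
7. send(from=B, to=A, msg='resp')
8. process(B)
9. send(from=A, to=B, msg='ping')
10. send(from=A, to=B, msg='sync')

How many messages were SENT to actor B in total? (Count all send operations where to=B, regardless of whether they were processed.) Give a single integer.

After 1 (send(from=A, to=B, msg='hello')): A:[] B:[hello]
After 2 (process(B)): A:[] B:[]
After 3 (send(from=A, to=B, msg='pong')): A:[] B:[pong]
After 4 (process(B)): A:[] B:[]
After 5 (process(B)): A:[] B:[]
After 6 (send(from=B, to=A, msg='tick')): A:[tick] B:[]
After 7 (send(from=B, to=A, msg='resp')): A:[tick,resp] B:[]
After 8 (process(B)): A:[tick,resp] B:[]
After 9 (send(from=A, to=B, msg='ping')): A:[tick,resp] B:[ping]
After 10 (send(from=A, to=B, msg='sync')): A:[tick,resp] B:[ping,sync]

Answer: 4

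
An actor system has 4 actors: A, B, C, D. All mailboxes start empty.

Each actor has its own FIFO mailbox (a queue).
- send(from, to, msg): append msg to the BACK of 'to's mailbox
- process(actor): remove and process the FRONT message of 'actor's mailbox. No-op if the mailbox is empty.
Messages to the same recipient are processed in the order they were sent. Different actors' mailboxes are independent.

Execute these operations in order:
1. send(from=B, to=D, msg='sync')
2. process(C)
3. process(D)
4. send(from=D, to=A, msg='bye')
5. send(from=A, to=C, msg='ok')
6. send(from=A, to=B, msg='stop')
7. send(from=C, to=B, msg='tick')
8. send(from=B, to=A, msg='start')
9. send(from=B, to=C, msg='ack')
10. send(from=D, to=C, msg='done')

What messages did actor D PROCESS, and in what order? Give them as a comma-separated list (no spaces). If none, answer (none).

Answer: sync

Derivation:
After 1 (send(from=B, to=D, msg='sync')): A:[] B:[] C:[] D:[sync]
After 2 (process(C)): A:[] B:[] C:[] D:[sync]
After 3 (process(D)): A:[] B:[] C:[] D:[]
After 4 (send(from=D, to=A, msg='bye')): A:[bye] B:[] C:[] D:[]
After 5 (send(from=A, to=C, msg='ok')): A:[bye] B:[] C:[ok] D:[]
After 6 (send(from=A, to=B, msg='stop')): A:[bye] B:[stop] C:[ok] D:[]
After 7 (send(from=C, to=B, msg='tick')): A:[bye] B:[stop,tick] C:[ok] D:[]
After 8 (send(from=B, to=A, msg='start')): A:[bye,start] B:[stop,tick] C:[ok] D:[]
After 9 (send(from=B, to=C, msg='ack')): A:[bye,start] B:[stop,tick] C:[ok,ack] D:[]
After 10 (send(from=D, to=C, msg='done')): A:[bye,start] B:[stop,tick] C:[ok,ack,done] D:[]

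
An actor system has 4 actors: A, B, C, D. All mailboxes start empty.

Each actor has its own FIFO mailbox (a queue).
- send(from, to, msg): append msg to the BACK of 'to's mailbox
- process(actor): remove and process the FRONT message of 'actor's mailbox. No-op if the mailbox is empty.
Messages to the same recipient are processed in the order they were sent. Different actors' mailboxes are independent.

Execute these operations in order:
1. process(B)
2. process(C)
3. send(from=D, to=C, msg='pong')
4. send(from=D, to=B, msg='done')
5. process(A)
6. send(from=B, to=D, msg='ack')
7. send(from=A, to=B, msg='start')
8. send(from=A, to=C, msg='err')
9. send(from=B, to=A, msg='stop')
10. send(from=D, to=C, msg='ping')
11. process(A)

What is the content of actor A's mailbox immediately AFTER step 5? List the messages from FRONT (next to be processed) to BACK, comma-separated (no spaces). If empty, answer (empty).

After 1 (process(B)): A:[] B:[] C:[] D:[]
After 2 (process(C)): A:[] B:[] C:[] D:[]
After 3 (send(from=D, to=C, msg='pong')): A:[] B:[] C:[pong] D:[]
After 4 (send(from=D, to=B, msg='done')): A:[] B:[done] C:[pong] D:[]
After 5 (process(A)): A:[] B:[done] C:[pong] D:[]

(empty)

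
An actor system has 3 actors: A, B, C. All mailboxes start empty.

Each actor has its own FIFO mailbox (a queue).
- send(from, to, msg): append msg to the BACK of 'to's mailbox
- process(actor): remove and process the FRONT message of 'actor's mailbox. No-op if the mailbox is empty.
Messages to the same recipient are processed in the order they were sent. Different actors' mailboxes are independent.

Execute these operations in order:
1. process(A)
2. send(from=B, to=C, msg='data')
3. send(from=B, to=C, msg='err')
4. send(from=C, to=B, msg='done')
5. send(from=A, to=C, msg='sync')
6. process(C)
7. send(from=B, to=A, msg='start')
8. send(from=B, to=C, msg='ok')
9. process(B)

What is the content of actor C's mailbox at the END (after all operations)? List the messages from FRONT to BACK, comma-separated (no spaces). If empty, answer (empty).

Answer: err,sync,ok

Derivation:
After 1 (process(A)): A:[] B:[] C:[]
After 2 (send(from=B, to=C, msg='data')): A:[] B:[] C:[data]
After 3 (send(from=B, to=C, msg='err')): A:[] B:[] C:[data,err]
After 4 (send(from=C, to=B, msg='done')): A:[] B:[done] C:[data,err]
After 5 (send(from=A, to=C, msg='sync')): A:[] B:[done] C:[data,err,sync]
After 6 (process(C)): A:[] B:[done] C:[err,sync]
After 7 (send(from=B, to=A, msg='start')): A:[start] B:[done] C:[err,sync]
After 8 (send(from=B, to=C, msg='ok')): A:[start] B:[done] C:[err,sync,ok]
After 9 (process(B)): A:[start] B:[] C:[err,sync,ok]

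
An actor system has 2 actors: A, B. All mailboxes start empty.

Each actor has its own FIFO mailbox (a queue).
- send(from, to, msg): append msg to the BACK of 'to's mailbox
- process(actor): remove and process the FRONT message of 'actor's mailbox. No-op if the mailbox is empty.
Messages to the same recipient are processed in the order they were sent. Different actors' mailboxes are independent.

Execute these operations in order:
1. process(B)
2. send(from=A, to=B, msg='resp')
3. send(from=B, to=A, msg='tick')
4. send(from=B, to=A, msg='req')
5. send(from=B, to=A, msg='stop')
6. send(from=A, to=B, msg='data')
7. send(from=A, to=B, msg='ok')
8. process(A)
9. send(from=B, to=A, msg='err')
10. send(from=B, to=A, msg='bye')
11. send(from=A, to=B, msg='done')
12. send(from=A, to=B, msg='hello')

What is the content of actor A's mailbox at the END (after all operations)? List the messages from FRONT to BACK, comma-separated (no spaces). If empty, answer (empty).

After 1 (process(B)): A:[] B:[]
After 2 (send(from=A, to=B, msg='resp')): A:[] B:[resp]
After 3 (send(from=B, to=A, msg='tick')): A:[tick] B:[resp]
After 4 (send(from=B, to=A, msg='req')): A:[tick,req] B:[resp]
After 5 (send(from=B, to=A, msg='stop')): A:[tick,req,stop] B:[resp]
After 6 (send(from=A, to=B, msg='data')): A:[tick,req,stop] B:[resp,data]
After 7 (send(from=A, to=B, msg='ok')): A:[tick,req,stop] B:[resp,data,ok]
After 8 (process(A)): A:[req,stop] B:[resp,data,ok]
After 9 (send(from=B, to=A, msg='err')): A:[req,stop,err] B:[resp,data,ok]
After 10 (send(from=B, to=A, msg='bye')): A:[req,stop,err,bye] B:[resp,data,ok]
After 11 (send(from=A, to=B, msg='done')): A:[req,stop,err,bye] B:[resp,data,ok,done]
After 12 (send(from=A, to=B, msg='hello')): A:[req,stop,err,bye] B:[resp,data,ok,done,hello]

Answer: req,stop,err,bye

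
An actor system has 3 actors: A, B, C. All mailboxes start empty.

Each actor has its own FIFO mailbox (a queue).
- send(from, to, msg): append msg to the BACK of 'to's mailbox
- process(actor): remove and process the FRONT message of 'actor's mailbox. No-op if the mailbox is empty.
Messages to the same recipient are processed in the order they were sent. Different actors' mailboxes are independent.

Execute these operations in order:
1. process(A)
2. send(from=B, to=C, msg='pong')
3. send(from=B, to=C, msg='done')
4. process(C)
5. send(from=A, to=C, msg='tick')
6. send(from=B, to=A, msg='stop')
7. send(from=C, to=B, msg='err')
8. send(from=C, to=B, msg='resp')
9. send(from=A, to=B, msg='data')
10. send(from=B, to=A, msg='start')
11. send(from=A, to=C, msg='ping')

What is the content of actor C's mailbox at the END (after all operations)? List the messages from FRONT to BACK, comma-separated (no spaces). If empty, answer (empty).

Answer: done,tick,ping

Derivation:
After 1 (process(A)): A:[] B:[] C:[]
After 2 (send(from=B, to=C, msg='pong')): A:[] B:[] C:[pong]
After 3 (send(from=B, to=C, msg='done')): A:[] B:[] C:[pong,done]
After 4 (process(C)): A:[] B:[] C:[done]
After 5 (send(from=A, to=C, msg='tick')): A:[] B:[] C:[done,tick]
After 6 (send(from=B, to=A, msg='stop')): A:[stop] B:[] C:[done,tick]
After 7 (send(from=C, to=B, msg='err')): A:[stop] B:[err] C:[done,tick]
After 8 (send(from=C, to=B, msg='resp')): A:[stop] B:[err,resp] C:[done,tick]
After 9 (send(from=A, to=B, msg='data')): A:[stop] B:[err,resp,data] C:[done,tick]
After 10 (send(from=B, to=A, msg='start')): A:[stop,start] B:[err,resp,data] C:[done,tick]
After 11 (send(from=A, to=C, msg='ping')): A:[stop,start] B:[err,resp,data] C:[done,tick,ping]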